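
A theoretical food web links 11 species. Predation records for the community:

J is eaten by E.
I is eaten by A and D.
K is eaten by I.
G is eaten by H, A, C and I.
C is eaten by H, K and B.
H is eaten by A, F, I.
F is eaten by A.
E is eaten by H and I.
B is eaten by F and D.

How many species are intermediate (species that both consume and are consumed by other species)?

7

Intermediate species (has both prey and predators): E, C, B, K, H, I, F.
Count: 7.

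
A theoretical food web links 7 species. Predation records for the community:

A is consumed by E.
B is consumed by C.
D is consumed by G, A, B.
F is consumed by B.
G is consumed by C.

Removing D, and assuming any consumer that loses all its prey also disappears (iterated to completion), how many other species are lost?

Remove D.
Round 1: G (all prey gone), A (all prey gone) → extinct.
Round 2: E (all prey gone) → extinct.
No further losses. Total secondary extinctions: 3.

3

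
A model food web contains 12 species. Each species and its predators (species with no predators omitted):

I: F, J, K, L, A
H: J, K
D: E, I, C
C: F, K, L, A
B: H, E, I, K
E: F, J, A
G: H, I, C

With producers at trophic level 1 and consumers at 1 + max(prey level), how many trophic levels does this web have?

3

Producers (level 1): D, G, B.
D → I → L gives L level 3.
No species has a prey at level 3, so no species reaches level 4.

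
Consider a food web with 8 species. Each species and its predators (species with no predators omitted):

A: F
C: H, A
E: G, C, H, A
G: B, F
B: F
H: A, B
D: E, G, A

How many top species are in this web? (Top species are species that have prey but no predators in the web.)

Top species (has prey, but nothing eats it): F.
Count: 1.

1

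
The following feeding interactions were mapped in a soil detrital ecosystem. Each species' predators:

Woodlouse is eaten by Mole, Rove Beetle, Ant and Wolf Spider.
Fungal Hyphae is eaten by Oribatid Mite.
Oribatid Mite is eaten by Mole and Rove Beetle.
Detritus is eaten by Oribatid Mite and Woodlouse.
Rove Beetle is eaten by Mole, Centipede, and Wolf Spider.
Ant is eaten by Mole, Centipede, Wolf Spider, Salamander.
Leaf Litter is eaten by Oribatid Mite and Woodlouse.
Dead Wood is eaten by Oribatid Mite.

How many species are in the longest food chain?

4 species

One longest chain: Detritus → Woodlouse → Ant → Centipede.
It has 4 species and 3 links.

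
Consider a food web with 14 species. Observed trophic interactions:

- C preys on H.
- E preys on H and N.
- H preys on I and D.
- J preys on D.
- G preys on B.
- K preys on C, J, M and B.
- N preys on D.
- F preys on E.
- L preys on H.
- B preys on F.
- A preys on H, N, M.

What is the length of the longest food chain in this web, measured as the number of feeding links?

5 links

One longest chain: I → H → E → F → B → K.
It has 6 species and 5 links.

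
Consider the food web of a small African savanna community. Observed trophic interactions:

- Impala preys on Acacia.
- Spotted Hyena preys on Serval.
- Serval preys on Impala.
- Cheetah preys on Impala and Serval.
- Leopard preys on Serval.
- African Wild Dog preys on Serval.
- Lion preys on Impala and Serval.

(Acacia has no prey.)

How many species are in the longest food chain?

One longest chain: Acacia → Impala → Serval → Spotted Hyena.
It has 4 species and 3 links.

4 species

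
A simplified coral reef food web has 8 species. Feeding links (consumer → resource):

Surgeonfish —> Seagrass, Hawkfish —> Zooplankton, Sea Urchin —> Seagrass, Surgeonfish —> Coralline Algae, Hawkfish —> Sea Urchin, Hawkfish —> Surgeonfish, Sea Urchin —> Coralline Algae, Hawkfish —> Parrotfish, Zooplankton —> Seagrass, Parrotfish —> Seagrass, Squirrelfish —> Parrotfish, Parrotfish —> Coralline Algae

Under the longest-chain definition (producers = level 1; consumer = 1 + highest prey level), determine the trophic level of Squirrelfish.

Trophic level 3

Seagrass is a producer → level 1.
Parrotfish eats Seagrass (level 1); other prey at levels: Coralline Algae 1 → level 2.
Squirrelfish eats Parrotfish → level 3.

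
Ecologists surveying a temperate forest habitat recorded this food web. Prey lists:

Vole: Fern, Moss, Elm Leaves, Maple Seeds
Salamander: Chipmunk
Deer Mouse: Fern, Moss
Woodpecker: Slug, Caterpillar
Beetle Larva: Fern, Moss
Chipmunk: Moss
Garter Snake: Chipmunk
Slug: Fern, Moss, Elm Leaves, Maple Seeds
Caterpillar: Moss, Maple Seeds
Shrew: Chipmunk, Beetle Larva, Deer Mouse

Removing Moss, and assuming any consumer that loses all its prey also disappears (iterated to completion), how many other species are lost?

3

Remove Moss.
Round 1: Chipmunk (all prey gone) → extinct.
Round 2: Garter Snake (all prey gone), Salamander (all prey gone) → extinct.
No further losses. Total secondary extinctions: 3.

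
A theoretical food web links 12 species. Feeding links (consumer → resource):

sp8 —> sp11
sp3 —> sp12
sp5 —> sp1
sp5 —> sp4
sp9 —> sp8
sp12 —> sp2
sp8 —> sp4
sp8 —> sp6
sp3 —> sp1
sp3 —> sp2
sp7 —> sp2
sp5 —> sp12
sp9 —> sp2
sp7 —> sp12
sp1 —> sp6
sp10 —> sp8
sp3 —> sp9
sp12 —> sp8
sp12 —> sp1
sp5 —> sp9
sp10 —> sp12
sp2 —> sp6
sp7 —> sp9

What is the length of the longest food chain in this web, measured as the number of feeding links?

One longest chain: sp6 → sp1 → sp12 → sp3.
It has 4 species and 3 links.

3 links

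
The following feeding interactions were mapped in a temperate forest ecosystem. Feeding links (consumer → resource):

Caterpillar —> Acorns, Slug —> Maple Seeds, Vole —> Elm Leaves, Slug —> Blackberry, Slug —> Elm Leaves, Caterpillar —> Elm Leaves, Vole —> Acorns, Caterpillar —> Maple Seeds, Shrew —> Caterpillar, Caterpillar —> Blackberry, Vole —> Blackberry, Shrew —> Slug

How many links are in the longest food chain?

One longest chain: Blackberry → Caterpillar → Shrew.
It has 3 species and 2 links.

2 links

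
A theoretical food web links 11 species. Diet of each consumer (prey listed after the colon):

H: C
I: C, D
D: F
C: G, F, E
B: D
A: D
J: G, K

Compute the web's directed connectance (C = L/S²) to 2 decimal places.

C = 0.09

The web has S = 11 species and L = 11 feeding links.
C = L / S² = 11 / 121 = 0.0909 ≈ 0.09.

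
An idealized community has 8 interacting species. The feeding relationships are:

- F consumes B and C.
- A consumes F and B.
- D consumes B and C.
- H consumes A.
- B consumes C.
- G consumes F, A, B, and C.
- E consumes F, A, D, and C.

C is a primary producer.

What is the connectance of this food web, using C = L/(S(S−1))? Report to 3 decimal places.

The web has S = 8 species and L = 16 feeding links.
C = L / (S(S−1)) = 16 / 56 = 0.2857 ≈ 0.286.

C = 0.286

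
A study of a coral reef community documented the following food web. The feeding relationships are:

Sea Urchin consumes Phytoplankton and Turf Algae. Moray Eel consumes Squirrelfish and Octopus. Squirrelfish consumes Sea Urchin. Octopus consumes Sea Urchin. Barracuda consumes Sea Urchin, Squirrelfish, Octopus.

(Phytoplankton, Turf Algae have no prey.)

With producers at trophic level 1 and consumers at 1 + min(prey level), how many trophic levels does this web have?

Producers (level 1): Phytoplankton, Turf Algae.
Following each consumer down to its lowest-level prey: Phytoplankton → Sea Urchin → Squirrelfish → Moray Eel (levels 1 through 4).
All prey of Moray Eel (Squirrelfish 3, Octopus 3) are at level 3 or above, so Moray Eel is at level 1 + 3 = 4.
Every consumer has at least one prey at level 3 or below, so none exceeds level 4.

4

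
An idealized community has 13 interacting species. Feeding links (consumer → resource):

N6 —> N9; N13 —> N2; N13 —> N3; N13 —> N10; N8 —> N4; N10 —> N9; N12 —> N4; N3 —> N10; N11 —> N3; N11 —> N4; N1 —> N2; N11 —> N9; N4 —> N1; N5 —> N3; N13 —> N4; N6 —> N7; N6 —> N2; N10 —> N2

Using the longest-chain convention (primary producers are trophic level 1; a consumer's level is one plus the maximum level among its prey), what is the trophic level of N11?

Trophic level 4

N2 is a producer → level 1.
N10 eats N2 (level 1); other prey at levels: N9 1 → level 2.
N3 eats N10 → level 3.
N11 eats N3 (level 3); other prey at levels: N9 1, N4 3 → level 4.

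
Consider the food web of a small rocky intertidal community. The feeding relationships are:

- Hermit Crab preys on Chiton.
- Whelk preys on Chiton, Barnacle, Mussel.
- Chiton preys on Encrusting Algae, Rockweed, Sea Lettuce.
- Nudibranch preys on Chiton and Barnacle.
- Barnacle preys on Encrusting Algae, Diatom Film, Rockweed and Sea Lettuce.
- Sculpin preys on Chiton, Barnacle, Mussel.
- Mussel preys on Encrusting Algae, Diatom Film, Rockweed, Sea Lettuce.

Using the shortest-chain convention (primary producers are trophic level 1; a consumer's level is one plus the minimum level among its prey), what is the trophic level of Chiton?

Encrusting Algae is a producer → level 1.
Chiton eats Encrusting Algae → level 2.

Trophic level 2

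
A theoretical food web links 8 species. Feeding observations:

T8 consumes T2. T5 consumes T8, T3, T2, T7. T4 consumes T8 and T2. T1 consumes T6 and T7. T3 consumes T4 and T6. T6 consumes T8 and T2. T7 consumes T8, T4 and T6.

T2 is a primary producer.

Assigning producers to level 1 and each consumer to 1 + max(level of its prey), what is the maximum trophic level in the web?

Producers (level 1): T2.
T2 → T8 → T6 → T7 → T1 gives T1 level 5.
No species has a prey at level 5, so no species reaches level 6.

5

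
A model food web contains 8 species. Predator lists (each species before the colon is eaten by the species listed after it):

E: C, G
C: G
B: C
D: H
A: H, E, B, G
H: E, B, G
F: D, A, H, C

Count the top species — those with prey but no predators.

Top species (has prey, but nothing eats it): G.
Count: 1.

1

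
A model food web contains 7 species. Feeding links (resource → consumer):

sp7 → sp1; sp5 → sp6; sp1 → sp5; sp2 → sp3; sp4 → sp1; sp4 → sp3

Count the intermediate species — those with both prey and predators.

2

Intermediate species (has both prey and predators): sp1, sp5.
Count: 2.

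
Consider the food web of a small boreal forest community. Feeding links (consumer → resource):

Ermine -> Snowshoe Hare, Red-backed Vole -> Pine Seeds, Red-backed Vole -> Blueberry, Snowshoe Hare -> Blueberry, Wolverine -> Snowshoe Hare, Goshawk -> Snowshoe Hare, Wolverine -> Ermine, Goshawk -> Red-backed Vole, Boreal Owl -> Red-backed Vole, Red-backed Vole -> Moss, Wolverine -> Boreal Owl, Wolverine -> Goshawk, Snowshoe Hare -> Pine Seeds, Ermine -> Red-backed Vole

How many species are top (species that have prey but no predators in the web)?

Top species (has prey, but nothing eats it): Wolverine.
Count: 1.

1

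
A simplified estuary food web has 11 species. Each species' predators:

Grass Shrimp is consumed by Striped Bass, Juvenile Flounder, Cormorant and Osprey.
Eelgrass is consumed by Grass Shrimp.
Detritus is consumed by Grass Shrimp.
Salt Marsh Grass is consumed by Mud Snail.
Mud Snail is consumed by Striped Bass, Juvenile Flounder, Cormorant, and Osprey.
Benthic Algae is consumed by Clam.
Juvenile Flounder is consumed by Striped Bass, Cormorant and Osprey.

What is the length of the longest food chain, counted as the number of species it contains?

One longest chain: Salt Marsh Grass → Mud Snail → Juvenile Flounder → Osprey.
It has 4 species and 3 links.

4 species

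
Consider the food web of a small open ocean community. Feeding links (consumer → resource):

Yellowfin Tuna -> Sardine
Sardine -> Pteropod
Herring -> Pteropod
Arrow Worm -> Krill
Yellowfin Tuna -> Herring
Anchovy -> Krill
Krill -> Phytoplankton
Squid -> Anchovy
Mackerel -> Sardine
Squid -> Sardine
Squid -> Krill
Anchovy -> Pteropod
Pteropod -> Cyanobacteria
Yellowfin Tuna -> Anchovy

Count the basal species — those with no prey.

2

Basal species (no prey listed): Phytoplankton, Cyanobacteria.
Count: 2.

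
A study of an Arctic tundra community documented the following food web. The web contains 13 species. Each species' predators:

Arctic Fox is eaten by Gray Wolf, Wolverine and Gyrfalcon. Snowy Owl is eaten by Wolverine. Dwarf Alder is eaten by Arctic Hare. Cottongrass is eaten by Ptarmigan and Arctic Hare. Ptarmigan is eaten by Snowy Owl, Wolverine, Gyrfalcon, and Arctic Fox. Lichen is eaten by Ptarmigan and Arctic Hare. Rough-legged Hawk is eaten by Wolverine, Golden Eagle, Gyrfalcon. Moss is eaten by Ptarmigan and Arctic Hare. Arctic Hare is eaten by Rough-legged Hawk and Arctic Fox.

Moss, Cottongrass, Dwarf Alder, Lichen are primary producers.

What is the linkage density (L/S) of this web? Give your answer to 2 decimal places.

There are L = 20 links among S = 13 species.
L/S = 20/13 = 1.5385 ≈ 1.54.

L/S = 1.54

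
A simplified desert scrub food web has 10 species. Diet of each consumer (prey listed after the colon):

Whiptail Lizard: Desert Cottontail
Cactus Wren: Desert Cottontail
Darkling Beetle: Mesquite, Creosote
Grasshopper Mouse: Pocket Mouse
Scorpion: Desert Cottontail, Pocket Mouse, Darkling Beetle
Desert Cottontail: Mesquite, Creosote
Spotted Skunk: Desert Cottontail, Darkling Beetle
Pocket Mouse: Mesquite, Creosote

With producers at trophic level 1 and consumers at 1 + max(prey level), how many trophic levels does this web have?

3

Producers (level 1): Mesquite, Creosote.
Mesquite → Desert Cottontail → Whiptail Lizard gives Whiptail Lizard level 3.
No species has a prey at level 3, so no species reaches level 4.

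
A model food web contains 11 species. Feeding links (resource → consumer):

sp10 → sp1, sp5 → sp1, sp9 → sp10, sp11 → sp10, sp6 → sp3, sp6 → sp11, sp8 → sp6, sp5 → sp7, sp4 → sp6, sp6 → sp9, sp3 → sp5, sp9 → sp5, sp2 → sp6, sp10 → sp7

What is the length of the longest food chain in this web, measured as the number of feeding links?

4 links

One longest chain: sp4 → sp6 → sp3 → sp5 → sp7.
It has 5 species and 4 links.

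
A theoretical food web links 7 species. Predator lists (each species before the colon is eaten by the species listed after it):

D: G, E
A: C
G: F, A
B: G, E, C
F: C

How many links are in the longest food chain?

3 links

One longest chain: B → G → F → C.
It has 4 species and 3 links.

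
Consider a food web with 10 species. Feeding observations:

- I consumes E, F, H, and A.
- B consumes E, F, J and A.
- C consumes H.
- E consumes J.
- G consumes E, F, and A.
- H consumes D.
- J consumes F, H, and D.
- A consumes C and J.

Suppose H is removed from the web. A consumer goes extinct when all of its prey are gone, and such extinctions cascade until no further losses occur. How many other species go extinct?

Remove H.
Round 1: C (all prey gone) → extinct.
No further losses. Total secondary extinctions: 1.

1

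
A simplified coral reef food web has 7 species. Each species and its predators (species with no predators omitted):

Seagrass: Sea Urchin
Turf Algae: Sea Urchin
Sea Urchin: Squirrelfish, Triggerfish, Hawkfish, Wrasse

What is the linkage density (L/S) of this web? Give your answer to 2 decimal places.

L/S = 0.86

There are L = 6 links among S = 7 species.
L/S = 6/7 = 0.8571 ≈ 0.86.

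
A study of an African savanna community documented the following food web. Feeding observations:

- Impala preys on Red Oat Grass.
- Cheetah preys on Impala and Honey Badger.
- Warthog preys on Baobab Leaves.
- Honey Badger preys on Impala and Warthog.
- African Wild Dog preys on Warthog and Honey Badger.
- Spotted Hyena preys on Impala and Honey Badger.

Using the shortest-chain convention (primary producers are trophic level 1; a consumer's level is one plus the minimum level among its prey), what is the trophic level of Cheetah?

Red Oat Grass is a producer → level 1.
Impala eats Red Oat Grass → level 2.
Cheetah eats Impala → level 3.
No prey of Cheetah is below level 2, so 3 is the minimum.

Trophic level 3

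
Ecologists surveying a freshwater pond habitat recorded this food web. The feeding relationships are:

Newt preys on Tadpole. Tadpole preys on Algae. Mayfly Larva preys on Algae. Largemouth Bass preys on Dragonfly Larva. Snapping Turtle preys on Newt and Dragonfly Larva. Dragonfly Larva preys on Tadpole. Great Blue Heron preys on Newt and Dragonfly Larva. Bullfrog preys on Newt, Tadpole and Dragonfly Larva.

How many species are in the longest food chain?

One longest chain: Algae → Tadpole → Dragonfly Larva → Largemouth Bass.
It has 4 species and 3 links.

4 species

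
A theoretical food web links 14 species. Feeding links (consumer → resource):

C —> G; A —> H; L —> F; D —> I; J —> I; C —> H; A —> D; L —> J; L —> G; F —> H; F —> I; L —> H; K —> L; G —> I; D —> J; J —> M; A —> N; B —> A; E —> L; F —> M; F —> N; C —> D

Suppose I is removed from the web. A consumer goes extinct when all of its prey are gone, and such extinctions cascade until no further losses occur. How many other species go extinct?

Remove I.
Round 1: G (all prey gone) → extinct.
No further losses. Total secondary extinctions: 1.

1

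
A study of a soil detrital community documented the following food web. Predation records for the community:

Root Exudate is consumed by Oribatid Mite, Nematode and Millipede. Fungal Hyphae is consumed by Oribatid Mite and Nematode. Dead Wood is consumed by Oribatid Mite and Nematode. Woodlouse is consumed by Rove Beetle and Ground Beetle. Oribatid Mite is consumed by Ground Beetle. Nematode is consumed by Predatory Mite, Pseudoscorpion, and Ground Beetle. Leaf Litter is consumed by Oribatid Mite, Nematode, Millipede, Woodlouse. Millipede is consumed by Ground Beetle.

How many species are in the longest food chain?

One longest chain: Fungal Hyphae → Nematode → Pseudoscorpion.
It has 3 species and 2 links.

3 species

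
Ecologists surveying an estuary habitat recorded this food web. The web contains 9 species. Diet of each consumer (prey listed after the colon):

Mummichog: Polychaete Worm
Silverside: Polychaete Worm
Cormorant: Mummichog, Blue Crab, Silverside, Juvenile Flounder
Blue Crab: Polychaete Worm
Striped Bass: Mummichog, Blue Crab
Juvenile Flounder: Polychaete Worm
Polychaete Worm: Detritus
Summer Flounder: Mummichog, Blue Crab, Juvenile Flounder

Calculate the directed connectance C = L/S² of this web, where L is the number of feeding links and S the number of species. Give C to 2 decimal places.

C = 0.17

The web has S = 9 species and L = 14 feeding links.
C = L / S² = 14 / 81 = 0.1728 ≈ 0.17.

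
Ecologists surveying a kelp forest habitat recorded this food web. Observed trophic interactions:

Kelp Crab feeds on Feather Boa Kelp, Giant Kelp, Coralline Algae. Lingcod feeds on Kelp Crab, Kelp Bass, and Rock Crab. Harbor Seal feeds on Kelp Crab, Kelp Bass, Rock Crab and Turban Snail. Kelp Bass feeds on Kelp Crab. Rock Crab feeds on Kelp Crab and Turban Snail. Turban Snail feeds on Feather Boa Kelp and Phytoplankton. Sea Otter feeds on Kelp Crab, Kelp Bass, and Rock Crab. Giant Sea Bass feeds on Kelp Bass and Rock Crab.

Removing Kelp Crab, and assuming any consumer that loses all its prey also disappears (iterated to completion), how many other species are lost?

1

Remove Kelp Crab.
Round 1: Kelp Bass (all prey gone) → extinct.
No further losses. Total secondary extinctions: 1.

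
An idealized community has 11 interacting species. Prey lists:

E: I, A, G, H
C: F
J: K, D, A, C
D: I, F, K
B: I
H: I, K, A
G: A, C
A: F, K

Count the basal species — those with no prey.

3

Basal species (no prey listed): I, F, K.
Count: 3.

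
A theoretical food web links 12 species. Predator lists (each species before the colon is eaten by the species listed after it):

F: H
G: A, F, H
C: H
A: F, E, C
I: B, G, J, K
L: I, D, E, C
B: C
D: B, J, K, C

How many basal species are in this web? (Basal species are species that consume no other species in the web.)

Basal species (no prey listed): L.
Count: 1.

1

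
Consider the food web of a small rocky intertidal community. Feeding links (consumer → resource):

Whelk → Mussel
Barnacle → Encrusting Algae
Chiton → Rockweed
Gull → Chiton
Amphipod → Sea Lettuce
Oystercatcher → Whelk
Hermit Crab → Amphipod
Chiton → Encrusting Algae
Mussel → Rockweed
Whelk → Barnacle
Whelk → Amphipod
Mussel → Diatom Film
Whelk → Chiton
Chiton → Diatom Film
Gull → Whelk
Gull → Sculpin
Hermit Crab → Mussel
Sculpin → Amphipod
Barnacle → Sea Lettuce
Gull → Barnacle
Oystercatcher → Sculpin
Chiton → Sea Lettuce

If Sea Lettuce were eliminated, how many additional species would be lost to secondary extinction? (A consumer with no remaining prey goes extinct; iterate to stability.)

2

Remove Sea Lettuce.
Round 1: Amphipod (all prey gone) → extinct.
Round 2: Sculpin (all prey gone) → extinct.
No further losses. Total secondary extinctions: 2.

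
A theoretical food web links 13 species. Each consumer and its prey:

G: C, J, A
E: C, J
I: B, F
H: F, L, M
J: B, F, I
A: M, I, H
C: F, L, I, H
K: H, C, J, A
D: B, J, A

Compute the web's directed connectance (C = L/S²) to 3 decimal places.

C = 0.160

The web has S = 13 species and L = 27 feeding links.
C = L / S² = 27 / 169 = 0.1598 ≈ 0.160.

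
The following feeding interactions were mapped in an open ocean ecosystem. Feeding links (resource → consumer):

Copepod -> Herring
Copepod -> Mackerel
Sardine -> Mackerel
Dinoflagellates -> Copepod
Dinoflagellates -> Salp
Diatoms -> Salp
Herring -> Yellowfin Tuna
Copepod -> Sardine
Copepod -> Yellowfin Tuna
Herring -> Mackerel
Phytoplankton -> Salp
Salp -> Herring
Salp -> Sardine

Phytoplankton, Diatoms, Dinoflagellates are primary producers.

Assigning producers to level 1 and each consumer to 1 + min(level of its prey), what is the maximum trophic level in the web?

Producers (level 1): Phytoplankton, Diatoms, Dinoflagellates.
Following each consumer down to its lowest-level prey: Dinoflagellates → Copepod → Mackerel (levels 1 through 3).
All prey of Mackerel (Copepod 2, Herring 3, Sardine 3) are at level 2 or above, so Mackerel is at level 1 + 2 = 3.
Every consumer has at least one prey at level 2 or below, so none exceeds level 3.

3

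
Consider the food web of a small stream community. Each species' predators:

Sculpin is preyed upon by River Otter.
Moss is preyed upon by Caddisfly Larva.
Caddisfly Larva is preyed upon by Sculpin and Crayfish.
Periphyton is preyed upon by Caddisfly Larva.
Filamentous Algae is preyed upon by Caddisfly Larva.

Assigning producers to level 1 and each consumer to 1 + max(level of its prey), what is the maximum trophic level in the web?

4

Producers (level 1): Moss, Filamentous Algae, Periphyton.
Moss → Caddisfly Larva → Sculpin → River Otter gives River Otter level 4.
No species has a prey at level 4, so no species reaches level 5.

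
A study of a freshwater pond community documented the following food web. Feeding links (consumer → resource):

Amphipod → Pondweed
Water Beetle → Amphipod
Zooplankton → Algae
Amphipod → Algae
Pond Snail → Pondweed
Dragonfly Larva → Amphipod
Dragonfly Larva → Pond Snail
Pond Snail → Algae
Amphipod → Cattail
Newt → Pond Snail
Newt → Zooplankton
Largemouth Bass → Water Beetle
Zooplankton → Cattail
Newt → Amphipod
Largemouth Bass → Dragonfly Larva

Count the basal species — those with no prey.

Basal species (no prey listed): Pondweed, Algae, Cattail.
Count: 3.

3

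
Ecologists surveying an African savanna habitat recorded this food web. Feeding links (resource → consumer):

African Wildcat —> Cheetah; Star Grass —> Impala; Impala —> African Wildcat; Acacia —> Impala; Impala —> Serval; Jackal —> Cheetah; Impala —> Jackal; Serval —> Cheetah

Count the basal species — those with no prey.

Basal species (no prey listed): Star Grass, Acacia.
Count: 2.

2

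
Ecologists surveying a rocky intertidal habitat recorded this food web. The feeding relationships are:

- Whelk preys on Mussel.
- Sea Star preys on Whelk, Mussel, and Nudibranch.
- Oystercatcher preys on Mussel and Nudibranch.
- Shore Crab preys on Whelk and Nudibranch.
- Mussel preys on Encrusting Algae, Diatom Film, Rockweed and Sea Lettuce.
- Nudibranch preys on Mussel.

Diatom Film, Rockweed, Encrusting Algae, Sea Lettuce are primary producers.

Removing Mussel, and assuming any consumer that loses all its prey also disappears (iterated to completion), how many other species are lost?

Remove Mussel.
Round 1: Nudibranch (all prey gone), Whelk (all prey gone) → extinct.
Round 2: Oystercatcher (all prey gone), Sea Star (all prey gone), Shore Crab (all prey gone) → extinct.
No further losses. Total secondary extinctions: 5.

5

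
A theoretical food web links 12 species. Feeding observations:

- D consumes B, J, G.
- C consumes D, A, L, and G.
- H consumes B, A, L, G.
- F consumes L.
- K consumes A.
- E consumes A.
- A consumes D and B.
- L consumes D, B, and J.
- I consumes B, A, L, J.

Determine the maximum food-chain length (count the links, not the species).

One longest chain: B → D → A → I.
It has 4 species and 3 links.

3 links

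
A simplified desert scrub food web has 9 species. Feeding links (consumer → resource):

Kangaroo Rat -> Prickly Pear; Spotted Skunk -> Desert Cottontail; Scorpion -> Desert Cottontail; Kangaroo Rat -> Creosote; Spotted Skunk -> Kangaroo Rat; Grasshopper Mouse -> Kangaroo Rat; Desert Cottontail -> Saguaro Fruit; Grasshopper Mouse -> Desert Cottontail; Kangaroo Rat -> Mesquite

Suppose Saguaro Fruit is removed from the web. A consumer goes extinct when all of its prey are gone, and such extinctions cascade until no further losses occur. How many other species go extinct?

2

Remove Saguaro Fruit.
Round 1: Desert Cottontail (all prey gone) → extinct.
Round 2: Scorpion (all prey gone) → extinct.
No further losses. Total secondary extinctions: 2.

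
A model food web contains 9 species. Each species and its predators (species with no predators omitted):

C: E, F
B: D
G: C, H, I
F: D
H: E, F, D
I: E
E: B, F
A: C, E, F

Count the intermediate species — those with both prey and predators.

Intermediate species (has both prey and predators): C, H, I, E, B, F.
Count: 6.

6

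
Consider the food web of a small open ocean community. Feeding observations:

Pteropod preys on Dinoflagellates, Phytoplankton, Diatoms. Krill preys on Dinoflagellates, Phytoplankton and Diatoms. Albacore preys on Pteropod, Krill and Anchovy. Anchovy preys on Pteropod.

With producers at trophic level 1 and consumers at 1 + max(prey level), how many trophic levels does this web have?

Producers (level 1): Phytoplankton, Diatoms, Dinoflagellates.
Phytoplankton → Pteropod → Anchovy → Albacore gives Albacore level 4.
No species has a prey at level 4, so no species reaches level 5.

4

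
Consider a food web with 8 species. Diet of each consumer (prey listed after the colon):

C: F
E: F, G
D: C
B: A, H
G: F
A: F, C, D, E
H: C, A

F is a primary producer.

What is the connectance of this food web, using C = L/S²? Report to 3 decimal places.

C = 0.203

The web has S = 8 species and L = 13 feeding links.
C = L / S² = 13 / 64 = 0.2031 ≈ 0.203.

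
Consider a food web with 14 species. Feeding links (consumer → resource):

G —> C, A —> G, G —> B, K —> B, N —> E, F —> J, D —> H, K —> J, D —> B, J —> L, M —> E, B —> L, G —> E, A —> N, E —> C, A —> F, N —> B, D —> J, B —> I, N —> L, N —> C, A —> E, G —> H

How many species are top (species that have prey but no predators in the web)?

4

Top species (has prey, but nothing eats it): K, D, M, A.
Count: 4.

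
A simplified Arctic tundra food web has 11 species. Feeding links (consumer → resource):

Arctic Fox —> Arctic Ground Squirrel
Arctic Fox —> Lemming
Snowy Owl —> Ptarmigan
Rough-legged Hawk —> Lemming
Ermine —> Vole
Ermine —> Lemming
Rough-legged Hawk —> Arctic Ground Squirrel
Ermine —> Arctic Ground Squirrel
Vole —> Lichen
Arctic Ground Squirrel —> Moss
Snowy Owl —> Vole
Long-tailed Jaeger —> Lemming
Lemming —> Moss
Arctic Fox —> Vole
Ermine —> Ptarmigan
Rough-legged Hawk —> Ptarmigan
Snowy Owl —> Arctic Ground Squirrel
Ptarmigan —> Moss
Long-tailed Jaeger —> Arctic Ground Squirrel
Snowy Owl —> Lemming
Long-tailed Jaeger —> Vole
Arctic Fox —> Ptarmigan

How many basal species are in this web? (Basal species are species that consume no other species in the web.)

Basal species (no prey listed): Lichen, Moss.
Count: 2.

2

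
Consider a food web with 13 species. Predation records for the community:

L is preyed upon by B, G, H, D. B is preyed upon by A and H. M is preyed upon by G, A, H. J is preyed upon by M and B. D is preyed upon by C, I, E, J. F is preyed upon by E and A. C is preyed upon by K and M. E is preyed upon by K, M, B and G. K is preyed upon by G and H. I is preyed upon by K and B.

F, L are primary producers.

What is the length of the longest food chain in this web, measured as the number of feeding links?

One longest chain: L → D → E → M → A.
It has 5 species and 4 links.

4 links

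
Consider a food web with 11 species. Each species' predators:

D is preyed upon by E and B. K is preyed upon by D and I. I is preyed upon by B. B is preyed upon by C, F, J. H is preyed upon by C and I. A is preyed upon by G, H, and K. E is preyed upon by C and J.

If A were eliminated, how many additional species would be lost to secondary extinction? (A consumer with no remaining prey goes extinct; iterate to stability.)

Remove A.
Round 1: H (all prey gone), K (all prey gone), G (all prey gone) → extinct.
Round 2: I (all prey gone), D (all prey gone) → extinct.
Round 3: B (all prey gone), E (all prey gone) → extinct.
Round 4: C (all prey gone), J (all prey gone), F (all prey gone) → extinct.
No further losses. Total secondary extinctions: 10.

10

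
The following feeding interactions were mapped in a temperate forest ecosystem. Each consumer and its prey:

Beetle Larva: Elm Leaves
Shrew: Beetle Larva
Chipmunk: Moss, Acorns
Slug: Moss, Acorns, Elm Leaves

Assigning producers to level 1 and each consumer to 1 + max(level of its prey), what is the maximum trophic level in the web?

Producers (level 1): Moss, Acorns, Elm Leaves.
Elm Leaves → Beetle Larva → Shrew gives Shrew level 3.
No species has a prey at level 3, so no species reaches level 4.

3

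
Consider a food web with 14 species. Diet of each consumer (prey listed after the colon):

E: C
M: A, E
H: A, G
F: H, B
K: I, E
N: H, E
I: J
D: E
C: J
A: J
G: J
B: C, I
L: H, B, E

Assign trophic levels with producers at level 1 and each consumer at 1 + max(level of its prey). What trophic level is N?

J is a producer → level 1.
A eats J → level 2.
H eats A (level 2); other prey at levels: G 2 → level 3.
N eats H (level 3); other prey at levels: E 3 → level 4.

Trophic level 4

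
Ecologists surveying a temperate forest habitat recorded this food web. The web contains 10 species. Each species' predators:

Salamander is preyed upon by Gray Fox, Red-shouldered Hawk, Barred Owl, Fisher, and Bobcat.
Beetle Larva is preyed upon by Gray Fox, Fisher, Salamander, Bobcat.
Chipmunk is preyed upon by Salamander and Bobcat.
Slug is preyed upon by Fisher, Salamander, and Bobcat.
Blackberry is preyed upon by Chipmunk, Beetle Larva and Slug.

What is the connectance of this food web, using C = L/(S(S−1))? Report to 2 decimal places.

The web has S = 10 species and L = 17 feeding links.
C = L / (S(S−1)) = 17 / 90 = 0.1889 ≈ 0.19.

C = 0.19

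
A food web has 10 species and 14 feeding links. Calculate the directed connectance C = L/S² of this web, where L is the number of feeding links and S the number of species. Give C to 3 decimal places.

C = 0.140

The web has S = 10 species and L = 14 feeding links.
C = L / S² = 14 / 100 = 0.1400 ≈ 0.140.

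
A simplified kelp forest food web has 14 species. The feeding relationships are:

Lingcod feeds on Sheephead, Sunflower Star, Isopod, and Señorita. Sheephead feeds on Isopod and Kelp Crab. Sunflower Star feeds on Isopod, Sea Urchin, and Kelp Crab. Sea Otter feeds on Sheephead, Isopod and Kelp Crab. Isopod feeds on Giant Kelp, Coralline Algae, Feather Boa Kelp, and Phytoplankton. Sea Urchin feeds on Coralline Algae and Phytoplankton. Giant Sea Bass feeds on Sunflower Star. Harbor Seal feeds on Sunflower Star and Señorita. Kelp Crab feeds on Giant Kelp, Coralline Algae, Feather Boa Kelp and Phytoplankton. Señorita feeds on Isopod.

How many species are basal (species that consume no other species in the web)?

Basal species (no prey listed): Phytoplankton, Giant Kelp, Coralline Algae, Feather Boa Kelp.
Count: 4.

4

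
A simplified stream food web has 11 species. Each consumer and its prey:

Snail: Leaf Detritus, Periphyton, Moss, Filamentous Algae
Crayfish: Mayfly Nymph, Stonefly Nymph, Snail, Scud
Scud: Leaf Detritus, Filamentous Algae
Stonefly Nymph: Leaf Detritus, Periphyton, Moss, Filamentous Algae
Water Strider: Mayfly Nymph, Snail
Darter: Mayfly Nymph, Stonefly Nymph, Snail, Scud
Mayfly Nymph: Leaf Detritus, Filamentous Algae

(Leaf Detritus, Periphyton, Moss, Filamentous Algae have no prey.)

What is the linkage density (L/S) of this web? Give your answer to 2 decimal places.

L/S = 2.00

There are L = 22 links among S = 11 species.
L/S = 22/11 = 2.0000 ≈ 2.00.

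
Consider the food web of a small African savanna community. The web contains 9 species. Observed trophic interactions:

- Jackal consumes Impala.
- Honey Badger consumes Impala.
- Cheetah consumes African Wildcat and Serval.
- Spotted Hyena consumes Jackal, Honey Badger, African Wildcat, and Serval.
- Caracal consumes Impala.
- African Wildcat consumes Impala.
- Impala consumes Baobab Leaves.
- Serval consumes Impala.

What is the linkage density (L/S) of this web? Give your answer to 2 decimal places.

There are L = 12 links among S = 9 species.
L/S = 12/9 = 1.3333 ≈ 1.33.

L/S = 1.33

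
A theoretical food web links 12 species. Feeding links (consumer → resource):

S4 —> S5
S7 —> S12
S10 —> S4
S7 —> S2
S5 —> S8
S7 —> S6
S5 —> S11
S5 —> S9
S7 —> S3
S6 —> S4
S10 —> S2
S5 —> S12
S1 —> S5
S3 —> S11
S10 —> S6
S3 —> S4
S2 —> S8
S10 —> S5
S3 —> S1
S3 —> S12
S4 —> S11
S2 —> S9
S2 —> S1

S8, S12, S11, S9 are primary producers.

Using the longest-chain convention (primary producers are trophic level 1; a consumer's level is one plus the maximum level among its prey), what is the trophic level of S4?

S8 is a producer → level 1.
S5 eats S8 (level 1); other prey at levels: S12 1, S11 1, S9 1 → level 2.
S4 eats S5 (level 2); other prey at levels: S11 1 → level 3.

Trophic level 3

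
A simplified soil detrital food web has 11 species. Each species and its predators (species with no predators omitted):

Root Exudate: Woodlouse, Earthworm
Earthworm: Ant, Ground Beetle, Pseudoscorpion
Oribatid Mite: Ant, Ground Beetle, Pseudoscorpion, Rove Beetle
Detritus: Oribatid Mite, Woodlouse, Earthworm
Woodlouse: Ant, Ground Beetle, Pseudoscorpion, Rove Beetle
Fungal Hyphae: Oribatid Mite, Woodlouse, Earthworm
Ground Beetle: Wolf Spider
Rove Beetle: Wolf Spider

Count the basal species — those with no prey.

3

Basal species (no prey listed): Root Exudate, Fungal Hyphae, Detritus.
Count: 3.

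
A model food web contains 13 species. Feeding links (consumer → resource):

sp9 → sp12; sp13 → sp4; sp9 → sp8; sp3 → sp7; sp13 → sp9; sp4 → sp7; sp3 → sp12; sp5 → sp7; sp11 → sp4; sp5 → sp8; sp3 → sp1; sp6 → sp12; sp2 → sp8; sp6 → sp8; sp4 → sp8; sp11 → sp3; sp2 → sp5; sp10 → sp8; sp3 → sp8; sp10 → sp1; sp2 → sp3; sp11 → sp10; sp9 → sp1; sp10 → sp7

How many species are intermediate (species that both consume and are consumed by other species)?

5

Intermediate species (has both prey and predators): sp5, sp3, sp4, sp9, sp10.
Count: 5.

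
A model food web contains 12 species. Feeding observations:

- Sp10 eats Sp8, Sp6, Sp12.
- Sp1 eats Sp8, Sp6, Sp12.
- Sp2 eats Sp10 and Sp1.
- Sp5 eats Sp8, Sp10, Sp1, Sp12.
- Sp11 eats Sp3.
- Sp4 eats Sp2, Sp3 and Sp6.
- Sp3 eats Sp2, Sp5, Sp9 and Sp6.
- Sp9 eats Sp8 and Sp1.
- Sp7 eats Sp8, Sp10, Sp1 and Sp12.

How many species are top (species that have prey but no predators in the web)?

3

Top species (has prey, but nothing eats it): Sp7, Sp11, Sp4.
Count: 3.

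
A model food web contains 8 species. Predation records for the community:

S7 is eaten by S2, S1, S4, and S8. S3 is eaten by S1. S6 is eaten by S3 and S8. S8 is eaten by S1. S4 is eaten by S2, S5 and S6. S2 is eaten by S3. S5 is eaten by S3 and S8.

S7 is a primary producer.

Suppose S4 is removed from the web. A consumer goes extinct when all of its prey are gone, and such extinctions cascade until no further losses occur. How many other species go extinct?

Remove S4.
Round 1: S5 (all prey gone), S6 (all prey gone) → extinct.
No further losses. Total secondary extinctions: 2.

2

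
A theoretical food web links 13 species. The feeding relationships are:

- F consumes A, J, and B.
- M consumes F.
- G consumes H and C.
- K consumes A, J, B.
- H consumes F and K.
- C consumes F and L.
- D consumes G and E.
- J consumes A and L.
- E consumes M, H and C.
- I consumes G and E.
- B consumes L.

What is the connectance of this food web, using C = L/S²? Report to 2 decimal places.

The web has S = 13 species and L = 23 feeding links.
C = L / S² = 23 / 169 = 0.1361 ≈ 0.14.

C = 0.14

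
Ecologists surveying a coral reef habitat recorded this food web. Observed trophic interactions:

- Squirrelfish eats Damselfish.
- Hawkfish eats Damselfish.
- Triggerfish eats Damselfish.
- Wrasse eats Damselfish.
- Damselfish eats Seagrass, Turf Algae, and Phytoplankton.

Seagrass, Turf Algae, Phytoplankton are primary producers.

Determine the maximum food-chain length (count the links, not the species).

2 links

One longest chain: Seagrass → Damselfish → Hawkfish.
It has 3 species and 2 links.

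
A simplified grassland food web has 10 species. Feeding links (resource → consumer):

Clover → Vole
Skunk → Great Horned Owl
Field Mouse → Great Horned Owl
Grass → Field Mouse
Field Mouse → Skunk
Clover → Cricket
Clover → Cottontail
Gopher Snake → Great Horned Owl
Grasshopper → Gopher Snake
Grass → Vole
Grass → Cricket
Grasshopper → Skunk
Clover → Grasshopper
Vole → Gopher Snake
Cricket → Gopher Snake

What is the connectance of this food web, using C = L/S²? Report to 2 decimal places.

The web has S = 10 species and L = 15 feeding links.
C = L / S² = 15 / 100 = 0.1500 ≈ 0.15.

C = 0.15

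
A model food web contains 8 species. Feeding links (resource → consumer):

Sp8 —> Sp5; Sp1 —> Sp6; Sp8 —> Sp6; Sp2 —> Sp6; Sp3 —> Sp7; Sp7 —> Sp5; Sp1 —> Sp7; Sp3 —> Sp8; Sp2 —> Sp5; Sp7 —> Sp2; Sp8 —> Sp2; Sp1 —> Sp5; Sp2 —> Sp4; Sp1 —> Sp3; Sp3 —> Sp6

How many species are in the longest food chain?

5 species

One longest chain: Sp1 → Sp3 → Sp8 → Sp2 → Sp5.
It has 5 species and 4 links.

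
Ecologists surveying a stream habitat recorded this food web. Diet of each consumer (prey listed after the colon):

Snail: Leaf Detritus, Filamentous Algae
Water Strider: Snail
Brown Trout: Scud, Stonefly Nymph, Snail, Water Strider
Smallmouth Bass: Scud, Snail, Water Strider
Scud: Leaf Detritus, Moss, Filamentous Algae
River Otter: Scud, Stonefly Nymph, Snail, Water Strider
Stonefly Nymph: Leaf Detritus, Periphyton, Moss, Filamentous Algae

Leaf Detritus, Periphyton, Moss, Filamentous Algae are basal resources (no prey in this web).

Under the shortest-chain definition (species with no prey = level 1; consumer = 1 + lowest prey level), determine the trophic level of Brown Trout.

Leaf Detritus has no prey (basal) → level 1.
Scud eats Leaf Detritus → level 2.
Brown Trout eats Scud → level 3.
No prey of Brown Trout is below level 2, so 3 is the minimum.

Trophic level 3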